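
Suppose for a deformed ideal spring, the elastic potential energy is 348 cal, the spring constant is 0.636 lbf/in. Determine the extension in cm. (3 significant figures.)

511 cm

Solving U = ½k·x² for x: x = √(2U/k).
U = 348 cal = 1456 J; k = 0.636 lbf/in = 111.4 N/m.
x = 5.113 m
5.113 m × (1 cm / 0.01000 m) = 511.3 cm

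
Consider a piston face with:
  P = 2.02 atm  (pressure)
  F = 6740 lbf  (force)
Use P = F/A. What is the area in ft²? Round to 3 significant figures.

Solving P = F/A for A: A = F/P.
P = 2.02 atm = 2.047×10^5 Pa; F = 6740 lbf = 29981 N.
A = 0.1465 m²
0.1465 m² × (1 ft² / 0.09290 m²) = 1.577 ft²

1.58 ft²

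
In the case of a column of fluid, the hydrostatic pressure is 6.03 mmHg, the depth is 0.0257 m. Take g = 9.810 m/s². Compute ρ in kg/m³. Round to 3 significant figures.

3190 kg/m³

Rearranging P = ρ·g·h for ρ: ρ = P/(g·h).
P = 6.03 mmHg = 803.9 Pa; h = 0.0257 m; g = 9.810 m/s².
ρ = 3189 kg/m³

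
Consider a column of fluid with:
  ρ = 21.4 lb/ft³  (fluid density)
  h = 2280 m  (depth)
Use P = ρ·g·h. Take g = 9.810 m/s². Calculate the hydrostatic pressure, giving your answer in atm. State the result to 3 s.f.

Directly: P = ρgh.
ρ = 21.4 lb/ft³ = 342.8 kg/m³; h = 2280 m; g = 9.810 m/s².
P = 7.667×10^6 Pa
7.667×10^6 Pa × (1 atm / 1.013×10^5 Pa) = 75.67 atm

75.7 atm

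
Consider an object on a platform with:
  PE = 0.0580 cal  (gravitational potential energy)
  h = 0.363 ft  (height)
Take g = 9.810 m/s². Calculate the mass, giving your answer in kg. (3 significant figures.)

0.224 kg

Solving PE = m·g·h for m: m = PE/(g·h).
PE = 0.0580 cal = 0.2427 J; h = 0.363 ft = 0.1106 m; g = 9.810 m/s².
m = 0.2236 kg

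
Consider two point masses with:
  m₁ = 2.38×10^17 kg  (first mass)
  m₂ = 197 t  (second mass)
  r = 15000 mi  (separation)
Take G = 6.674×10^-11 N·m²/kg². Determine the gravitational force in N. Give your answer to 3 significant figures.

0.00537 N

From Newton's law of gravitation: F = Gm₁m₂/r².
m₁ = 2.38×10^17 kg; m₂ = 197 t = 1.970×10^5 kg; r = 15000 mi = 2.414×10^7 m; G = 6.674×10^-11 N·m²/kg².
F = 0.005370 N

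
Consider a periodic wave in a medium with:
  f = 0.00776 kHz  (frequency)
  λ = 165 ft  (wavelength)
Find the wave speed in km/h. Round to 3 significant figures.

1400 km/h

v is given directly by: v = fλ.
f = 0.00776 kHz = 7.760 Hz; λ = 165 ft = 50.29 m.
v = 390.3 m/s
390.3 m/s × (1 km/h / 0.2778 m/s) = 1405 km/h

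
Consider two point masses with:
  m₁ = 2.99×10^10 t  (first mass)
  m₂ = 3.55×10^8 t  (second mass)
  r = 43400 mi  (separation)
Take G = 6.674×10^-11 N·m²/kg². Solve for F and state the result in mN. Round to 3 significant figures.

F is given directly by: F = Gm₁m₂/r².
m₁ = 2.99×10^10 t = 2.990×10^13 kg; m₂ = 3.55×10^8 t = 3.550×10^11 kg; r = 43400 mi = 6.985×10^7 m; G = 6.674×10^-11 N·m²/kg².
F = 0.1452 N
0.1452 N × (1 mN / 0.001000 N) = 145.2 mN

145 mN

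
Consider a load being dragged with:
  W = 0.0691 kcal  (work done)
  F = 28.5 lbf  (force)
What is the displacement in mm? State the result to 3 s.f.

Rearranging: d = W/F.
W = 0.0691 kcal = 289.1 J; F = 28.5 lbf = 126.8 N.
d = 2.281 m
2.281 m × (1 mm / 0.001000 m) = 2281 mm

2280 mm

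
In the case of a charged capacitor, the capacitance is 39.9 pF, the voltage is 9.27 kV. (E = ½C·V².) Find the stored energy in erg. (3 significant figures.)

Directly: E = ½CV².
C = 39.9 pF = 3.990×10^-11 F; V = 9.27 kV = 9270 V.
E = 0.001714 J
0.001714 J × (1 erg / 1.000×10^-7 J) = 17144 erg

17100 erg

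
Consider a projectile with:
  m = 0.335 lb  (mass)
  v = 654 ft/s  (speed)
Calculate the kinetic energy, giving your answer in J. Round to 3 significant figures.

Directly: KE = ½mv².
m = 0.335 lb = 0.1520 kg; v = 654 ft/s = 199.3 m/s.
KE = 3019 J

3020 J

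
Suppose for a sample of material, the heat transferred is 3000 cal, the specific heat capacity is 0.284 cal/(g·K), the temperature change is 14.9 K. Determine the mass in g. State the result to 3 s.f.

709 g

Solving Q = m·c·ΔT for m: m = Q/(c·ΔT).
Q = 3000 cal = 12552 J; c = 0.284 cal/(g·K) = 1188 J/(kg·K); ΔT = 14.9 K.
m = 0.7090 kg
0.7090 kg × (1 g / 0.001000 kg) = 709.0 g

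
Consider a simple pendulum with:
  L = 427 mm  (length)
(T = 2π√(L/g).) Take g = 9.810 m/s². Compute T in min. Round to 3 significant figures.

0.0218 min

T is given directly by: T = 2π√(L/g).
L = 427 mm = 0.4270 m; g = 9.810 m/s².
T = 1.311 s
1.311 s × (1 min / 60.00 s) = 0.02185 min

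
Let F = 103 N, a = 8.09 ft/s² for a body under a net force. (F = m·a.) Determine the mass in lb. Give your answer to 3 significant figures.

Solving F = m·a for m: m = F/a.
F = 103 N; a = 8.09 ft/s² = 2.466 m/s².
m = 41.77 kg
41.77 kg × (1 lb / 0.4536 kg) = 92.09 lb

92.1 lb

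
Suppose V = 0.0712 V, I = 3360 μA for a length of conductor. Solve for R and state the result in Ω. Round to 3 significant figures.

From Ohm's law: R = V/I.
V = 0.0712 V; I = 3360 μA = 0.003360 A.
R = 21.19 Ω

21.2 Ω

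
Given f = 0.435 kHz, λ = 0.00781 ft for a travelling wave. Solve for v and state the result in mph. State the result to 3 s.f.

2.32 mph

v is given directly by: v = fλ.
f = 0.435 kHz = 435.0 Hz; λ = 0.00781 ft = 0.002380 m.
v = 1.036 m/s
1.036 m/s × (1 mph / 0.4470 m/s) = 2.316 mph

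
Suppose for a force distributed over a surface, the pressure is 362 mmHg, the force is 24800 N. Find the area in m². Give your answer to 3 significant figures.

0.514 m²

Rearranging P = F/A for A: A = F/P.
P = 362 mmHg = 48263 Pa; F = 24800 N.
A = 0.5139 m²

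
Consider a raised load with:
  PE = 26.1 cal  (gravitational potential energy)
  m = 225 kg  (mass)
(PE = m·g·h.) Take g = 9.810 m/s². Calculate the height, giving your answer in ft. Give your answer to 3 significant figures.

Solving PE = m·g·h for h: h = PE/(m·g).
PE = 26.1 cal = 109.2 J; m = 225 kg; g = 9.810 m/s².
h = 0.04947 m
0.04947 m × (1 ft / 0.3048 m) = 0.1623 ft

0.162 ft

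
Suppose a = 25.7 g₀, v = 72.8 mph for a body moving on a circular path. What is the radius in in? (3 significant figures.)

165 in

Rearranging: r = v²/a.
a = 25.7 g₀ = 252.0 m/s²; v = 72.8 mph = 32.54 m/s.
r = 4.202 m
4.202 m × (1 in / 0.02540 m) = 165.5 in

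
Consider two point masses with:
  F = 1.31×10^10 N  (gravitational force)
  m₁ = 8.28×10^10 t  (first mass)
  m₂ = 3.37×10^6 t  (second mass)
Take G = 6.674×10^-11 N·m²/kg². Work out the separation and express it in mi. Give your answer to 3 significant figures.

0.0234 mi

From Newton's law of gravitation: r = √(G·m₁m₂/F).
F = 1.31×10^10 N; m₁ = 8.28×10^10 t = 8.280×10^13 kg; m₂ = 3.37×10^6 t = 3.370×10^9 kg; G = 6.674×10^-11 N·m²/kg².
r = 37.70 m
37.70 m × (1 mi / 1609 m) = 0.02343 mi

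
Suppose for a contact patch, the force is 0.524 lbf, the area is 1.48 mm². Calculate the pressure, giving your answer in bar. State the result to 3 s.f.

15.7 bar

Directly: P = F/A.
F = 0.524 lbf = 2.331 N; A = 1.48 mm² = 1.480×10^-6 m².
P = 1.575×10^6 Pa
1.575×10^6 Pa × (1 bar / 1.000×10^5 Pa) = 15.75 bar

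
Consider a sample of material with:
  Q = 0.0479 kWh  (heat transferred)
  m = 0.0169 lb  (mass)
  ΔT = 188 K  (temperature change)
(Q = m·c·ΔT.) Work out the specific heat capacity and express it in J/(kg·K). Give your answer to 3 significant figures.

1.20×10^5 J/(kg·K)

Solving Q = m·c·ΔT for c: c = Q/(m·ΔT).
Q = 0.0479 kWh = 1.724×10^5 J; m = 0.0169 lb = 0.007666 kg; ΔT = 188 K.
c = 1.197×10^5 J/(kg·K)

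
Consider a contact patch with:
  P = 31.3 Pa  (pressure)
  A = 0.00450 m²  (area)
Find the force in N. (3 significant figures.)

0.141 N

Rearranging P = F/A for F: F = P·A.
P = 31.3 Pa; A = 0.00450 m².
F = 0.1409 N  (the unit combination reduces to kg·m/s² = N)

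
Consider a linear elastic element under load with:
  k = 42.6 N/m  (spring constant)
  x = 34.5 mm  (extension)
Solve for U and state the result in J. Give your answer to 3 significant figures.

0.0254 J

Directly: U = ½kx².
k = 42.6 N/m; x = 34.5 mm = 0.03450 m.
U = 0.02535 J  (the unit combination reduces to kg·m²/s² = J)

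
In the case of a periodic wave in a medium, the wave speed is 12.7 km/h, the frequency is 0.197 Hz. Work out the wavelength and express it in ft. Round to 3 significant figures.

58.8 ft

Rearranging v = f·λ for λ: λ = v/f.
v = 12.7 km/h = 3.528 m/s; f = 0.197 Hz.
λ = 17.91 m
17.91 m × (1 ft / 0.3048 m) = 58.75 ft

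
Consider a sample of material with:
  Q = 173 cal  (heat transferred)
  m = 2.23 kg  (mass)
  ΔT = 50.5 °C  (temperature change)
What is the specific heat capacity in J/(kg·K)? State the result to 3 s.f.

6.43 J/(kg·K)

Solving Q = m·c·ΔT for c: c = Q/(m·ΔT).
Q = 173 cal = 723.8 J; m = 2.23 kg; ΔT = 50.5 °C = 50.50 K.
c = 6.427 J/(kg·K)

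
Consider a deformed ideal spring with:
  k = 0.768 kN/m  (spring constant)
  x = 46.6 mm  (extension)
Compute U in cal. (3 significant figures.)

Directly: U = ½kx².
k = 0.768 kN/m = 768.0 N/m; x = 46.6 mm = 0.04660 m.
U = 0.8339 J  (the unit combination reduces to kg·m²/s² = J)
0.8339 J × (1 cal / 4.184 J) = 0.1993 cal

0.199 cal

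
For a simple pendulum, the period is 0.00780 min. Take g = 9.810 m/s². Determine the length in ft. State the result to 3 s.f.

0.179 ft

Rearranging T = 2π√(L/g) for L: L = g·(T/2π)².
T = 0.00780 min = 0.4680 s; g = 9.810 m/s².
L = 0.05443 m
0.05443 m × (1 ft / 0.3048 m) = 0.1786 ft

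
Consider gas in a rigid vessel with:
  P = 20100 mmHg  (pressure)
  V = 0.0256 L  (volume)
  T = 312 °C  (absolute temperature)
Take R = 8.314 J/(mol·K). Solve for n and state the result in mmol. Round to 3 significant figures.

From the ideal-gas law: n = PV/(RT).
P = 20100 mmHg = 2.680×10^6 Pa; V = 0.0256 L = 2.560×10^-5 m³; T = 312 °C = 585.1 K; R = 8.314 J/(mol·K).
n = 0.01410 mol
0.01410 mol × (1 mmol / 0.001000 mol) = 14.10 mmol

14.1 mmol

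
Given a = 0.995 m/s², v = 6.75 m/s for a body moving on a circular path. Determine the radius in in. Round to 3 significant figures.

Rearranging: r = v²/a.
a = 0.995 m/s²; v = 6.75 m/s.
r = 45.79 m
45.79 m × (1 in / 0.02540 m) = 1803 in

1800 in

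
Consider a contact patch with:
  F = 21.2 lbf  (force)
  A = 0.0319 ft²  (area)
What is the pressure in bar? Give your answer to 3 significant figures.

0.318 bar

Directly: P = F/A.
F = 21.2 lbf = 94.30 N; A = 0.0319 ft² = 0.002964 m².
P = 31820 Pa
31820 Pa × (1 bar / 1.000×10^5 Pa) = 0.3182 bar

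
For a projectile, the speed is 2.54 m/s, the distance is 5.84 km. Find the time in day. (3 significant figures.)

0.0266 day

Solving v = d/t for t: t = d/v.
v = 2.54 m/s; d = 5.84 km = 5840 m.
t = 2299 s
2299 s × (1 day / 86400 s) = 0.02661 day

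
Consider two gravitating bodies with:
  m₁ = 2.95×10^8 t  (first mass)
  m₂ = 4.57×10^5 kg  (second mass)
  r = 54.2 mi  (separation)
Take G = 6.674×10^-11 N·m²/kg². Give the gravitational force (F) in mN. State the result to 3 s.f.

From Newton's law of gravitation: F = Gm₁m₂/r².
m₁ = 2.95×10^8 t = 2.950×10^11 kg; m₂ = 4.57×10^5 kg; r = 54.2 mi = 87226 m; G = 6.674×10^-11 N·m²/kg².
F = 0.001183 N
0.001183 N × (1 mN / 0.001000 N) = 1.183 mN

1.18 mN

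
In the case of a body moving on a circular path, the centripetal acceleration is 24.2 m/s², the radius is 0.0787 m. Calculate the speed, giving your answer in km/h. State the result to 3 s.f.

4.97 km/h

Rearranging: v = √(a·r).
a = 24.2 m/s²; r = 0.0787 m.
v = 1.380 m/s
1.380 m/s × (1 km/h / 0.2778 m/s) = 4.968 km/h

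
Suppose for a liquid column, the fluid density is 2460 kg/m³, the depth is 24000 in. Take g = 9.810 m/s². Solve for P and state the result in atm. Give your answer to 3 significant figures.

145 atm

P is given directly by: P = ρgh.
ρ = 2460 kg/m³; h = 24000 in = 609.6 m; g = 9.810 m/s².
P = 1.471×10^7 Pa  (the unit combination reduces to kg/(m·s²) = Pa)
1.471×10^7 Pa × (1 atm / 1.013×10^5 Pa) = 145.2 atm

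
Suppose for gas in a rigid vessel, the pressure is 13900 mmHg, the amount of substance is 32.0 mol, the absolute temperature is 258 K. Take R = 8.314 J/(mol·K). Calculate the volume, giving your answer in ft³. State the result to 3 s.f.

1.31 ft³

Solving PV = nRT for V: V = nRT/P.
P = 13900 mmHg = 1.853×10^6 Pa; n = 32.0 mol; T = 258 K; R = 8.314 J/(mol·K).
V = 0.03704 m³
0.03704 m³ × (1 ft³ / 0.02832 m³) = 1.308 ft³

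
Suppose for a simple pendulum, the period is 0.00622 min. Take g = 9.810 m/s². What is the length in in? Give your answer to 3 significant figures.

1.36 in

Rearranging T = 2π√(L/g) for L: L = g·(T/2π)².
T = 0.00622 min = 0.3732 s; g = 9.810 m/s².
L = 0.03461 m
0.03461 m × (1 in / 0.02540 m) = 1.363 in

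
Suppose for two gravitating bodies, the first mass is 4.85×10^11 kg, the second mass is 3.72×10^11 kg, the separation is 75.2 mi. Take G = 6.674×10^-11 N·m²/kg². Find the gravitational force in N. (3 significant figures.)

F is given directly by: F = Gm₁m₂/r².
m₁ = 4.85×10^11 kg; m₂ = 3.72×10^11 kg; r = 75.2 mi = 1.210×10^5 m; G = 6.674×10^-11 N·m²/kg².
F = 822.1 N  (the unit combination reduces to kg·m/s² = N)

822 N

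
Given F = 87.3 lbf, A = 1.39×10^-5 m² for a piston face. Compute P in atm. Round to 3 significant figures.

Directly: P = F/A.
F = 87.3 lbf = 388.3 N; A = 1.39×10^-5 m².
P = 2.794×10^7 Pa  (the unit combination reduces to kg/(m·s²) = Pa)
2.794×10^7 Pa × (1 atm / 1.013×10^5 Pa) = 275.7 atm

276 atm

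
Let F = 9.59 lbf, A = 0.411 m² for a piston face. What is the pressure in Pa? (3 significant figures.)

104 Pa

Directly: P = F/A.
F = 9.59 lbf = 42.66 N; A = 0.411 m².
P = 103.8 Pa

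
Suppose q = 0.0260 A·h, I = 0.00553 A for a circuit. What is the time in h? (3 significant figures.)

Solving q = I·t for t: t = q/I.
q = 0.0260 A·h = 93.60 C; I = 0.00553 A.
t = 16926 s
16926 s × (1 h / 3600 s) = 4.702 h

4.70 h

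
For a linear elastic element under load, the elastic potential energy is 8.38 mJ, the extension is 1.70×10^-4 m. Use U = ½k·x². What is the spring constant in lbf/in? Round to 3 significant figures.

Rearranging: k = 2U/x².
U = 8.38 mJ = 0.008380 J; x = 1.70×10^-4 m.
k = 5.799×10^5 N/m
5.799×10^5 N/m × (1 lbf/in / 175.1 N/m) = 3311 lbf/in

3310 lbf/in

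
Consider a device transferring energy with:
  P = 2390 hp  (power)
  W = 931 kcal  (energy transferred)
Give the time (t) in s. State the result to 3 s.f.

Solving P = W/t for t: t = W/P.
P = 2390 hp = 1.782×10^6 W; W = 931 kcal = 3.895×10^6 J.
t = 2.186 s

2.19 s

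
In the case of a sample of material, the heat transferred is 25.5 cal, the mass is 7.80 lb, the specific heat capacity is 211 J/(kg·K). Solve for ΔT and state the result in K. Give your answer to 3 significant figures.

Solving Q = m·c·ΔT for ΔT: ΔT = Q/(m·c).
Q = 25.5 cal = 106.7 J; m = 7.80 lb = 3.538 kg; c = 211 J/(kg·K).
ΔT = 0.1429 K

0.143 K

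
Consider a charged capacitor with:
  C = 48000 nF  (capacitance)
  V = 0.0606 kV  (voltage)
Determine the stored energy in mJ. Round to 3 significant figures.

Directly: E = ½CV².
C = 48000 nF = 4.800×10^-5 F; V = 0.0606 kV = 60.60 V.
E = 0.08814 J
0.08814 J × (1 mJ / 0.001000 J) = 88.14 mJ

88.1 mJ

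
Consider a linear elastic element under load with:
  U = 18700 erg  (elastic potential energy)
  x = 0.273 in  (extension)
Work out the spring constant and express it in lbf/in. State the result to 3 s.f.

Solving U = ½k·x² for k: k = 2U/x².
U = 18700 erg = 0.001870 J; x = 0.273 in = 0.006934 m.
k = 77.78 N/m
77.78 N/m × (1 lbf/in / 175.1 N/m) = 0.4441 lbf/in

0.444 lbf/in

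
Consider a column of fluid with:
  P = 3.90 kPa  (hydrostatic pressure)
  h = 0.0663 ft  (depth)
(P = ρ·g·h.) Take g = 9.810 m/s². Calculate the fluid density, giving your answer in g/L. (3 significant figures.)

19700 g/L

Solving P = ρ·g·h for ρ: ρ = P/(g·h).
P = 3.90 kPa = 3900 Pa; h = 0.0663 ft = 0.02021 m; g = 9.810 m/s².
ρ = 19673 kg/m³
Since 1 g/L = 1 kg/m³, 19673 g/L.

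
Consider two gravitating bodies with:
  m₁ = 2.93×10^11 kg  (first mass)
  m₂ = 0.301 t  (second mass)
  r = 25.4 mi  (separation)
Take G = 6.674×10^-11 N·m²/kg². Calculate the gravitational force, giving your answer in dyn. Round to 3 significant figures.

F is given directly by: F = Gm₁m₂/r².
m₁ = 2.93×10^11 kg; m₂ = 0.301 t = 301.0 kg; r = 25.4 mi = 40877 m; G = 6.674×10^-11 N·m²/kg².
F = 3.523×10^-6 N  (the unit combination reduces to kg·m/s² = N)
3.523×10^-6 N × (1 dyn / 1.000×10^-5 N) = 0.3523 dyn

0.352 dyn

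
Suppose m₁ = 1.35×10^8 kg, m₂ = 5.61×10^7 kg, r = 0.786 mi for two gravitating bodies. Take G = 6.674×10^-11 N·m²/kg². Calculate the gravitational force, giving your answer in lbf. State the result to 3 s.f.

Directly: F = Gm₁m₂/r².
m₁ = 1.35×10^8 kg; m₂ = 5.61×10^7 kg; r = 0.786 mi = 1265 m; G = 6.674×10^-11 N·m²/kg².
F = 0.3159 N
0.3159 N × (1 lbf / 4.448 N) = 0.07102 lbf

0.0710 lbf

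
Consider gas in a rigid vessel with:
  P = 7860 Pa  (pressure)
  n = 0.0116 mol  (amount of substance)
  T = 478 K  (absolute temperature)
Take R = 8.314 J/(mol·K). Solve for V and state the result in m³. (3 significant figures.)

Rearranging PV = nRT for V: V = nRT/P.
P = 7860 Pa; n = 0.0116 mol; T = 478 K; R = 8.314 J/(mol·K).
V = 0.005865 m³

0.00587 m³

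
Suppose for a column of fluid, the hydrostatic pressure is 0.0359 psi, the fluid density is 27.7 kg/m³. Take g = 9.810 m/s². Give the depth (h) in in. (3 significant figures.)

Solving P = ρ·g·h for h: h = P/(ρ·g).
P = 0.0359 psi = 247.5 Pa; ρ = 27.7 kg/m³; g = 9.810 m/s².
h = 0.9109 m
0.9109 m × (1 in / 0.02540 m) = 35.86 in

35.9 in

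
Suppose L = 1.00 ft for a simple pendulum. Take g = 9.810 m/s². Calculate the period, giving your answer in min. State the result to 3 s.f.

0.0185 min

T is given directly by: T = 2π√(L/g).
L = 1.00 ft = 0.3048 m; g = 9.810 m/s².
T = 1.108 s
1.108 s × (1 min / 60.00 s) = 0.01846 min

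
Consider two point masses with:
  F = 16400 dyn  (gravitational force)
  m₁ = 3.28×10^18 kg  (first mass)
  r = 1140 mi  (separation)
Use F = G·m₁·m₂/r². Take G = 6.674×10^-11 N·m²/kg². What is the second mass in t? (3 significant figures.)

2.52 t

From Newton's law of gravitation: m₂ = F·r²/(G·m₁).
F = 16400 dyn = 0.1640 N; m₁ = 3.28×10^18 kg; r = 1140 mi = 1.835×10^6 m; G = 6.674×10^-11 N·m²/kg².
m₂ = 2522 kg
2522 kg × (1 t / 1000 kg) = 2.522 t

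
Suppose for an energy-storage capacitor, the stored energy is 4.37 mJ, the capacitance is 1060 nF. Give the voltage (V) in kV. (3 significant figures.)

0.0908 kV

Rearranging E = ½C·V² for V: V = √(2E/C).
E = 4.37 mJ = 0.004370 J; C = 1060 nF = 1.060×10^-6 F.
V = 90.80 V
90.80 V × (1 kV / 1000 V) = 0.09080 kV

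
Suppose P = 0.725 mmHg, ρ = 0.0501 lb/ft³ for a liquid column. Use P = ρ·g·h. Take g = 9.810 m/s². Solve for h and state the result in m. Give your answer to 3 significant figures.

Rearranging: h = P/(ρ·g).
P = 0.725 mmHg = 96.66 Pa; ρ = 0.0501 lb/ft³ = 0.8025 kg/m³; g = 9.810 m/s².
h = 12.28 m

12.3 m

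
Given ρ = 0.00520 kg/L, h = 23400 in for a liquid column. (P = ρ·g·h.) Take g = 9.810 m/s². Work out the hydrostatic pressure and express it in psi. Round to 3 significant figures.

4.40 psi

P is given directly by: P = ρgh.
ρ = 0.00520 kg/L = 5.200 kg/m³; h = 23400 in = 594.4 m; g = 9.810 m/s².
P = 30319 Pa
30319 Pa × (1 psi / 6895 Pa) = 4.397 psi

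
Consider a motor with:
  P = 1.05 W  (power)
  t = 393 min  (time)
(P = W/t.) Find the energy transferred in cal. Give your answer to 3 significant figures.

5920 cal

Rearranging P = W/t for W: W = P·t.
P = 1.05 W; t = 393 min = 23580 s.
W = 24759 J  (the unit combination reduces to kg·m²/s² = J)
24759 J × (1 cal / 4.184 J) = 5918 cal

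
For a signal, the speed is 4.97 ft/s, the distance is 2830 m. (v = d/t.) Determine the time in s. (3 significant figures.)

1870 s

Solving v = d/t for t: t = d/v.
v = 4.97 ft/s = 1.515 m/s; d = 2830 m.
t = 1868 s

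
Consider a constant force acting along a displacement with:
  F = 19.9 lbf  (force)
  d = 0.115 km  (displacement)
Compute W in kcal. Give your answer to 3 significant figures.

W is given directly by: W = F·d.
F = 19.9 lbf = 88.52 N; d = 0.115 km = 115.0 m.
W = 10180 J
10180 J × (1 kcal / 4184 J) = 2.433 kcal

2.43 kcal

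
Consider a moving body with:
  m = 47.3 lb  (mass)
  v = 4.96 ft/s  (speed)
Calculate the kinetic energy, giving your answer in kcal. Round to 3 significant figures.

0.00586 kcal

KE is given directly by: KE = ½mv².
m = 47.3 lb = 21.45 kg; v = 4.96 ft/s = 1.512 m/s.
KE = 24.52 J  (the unit combination reduces to kg·m²/s² = J)
24.52 J × (1 kcal / 4184 J) = 0.005860 kcal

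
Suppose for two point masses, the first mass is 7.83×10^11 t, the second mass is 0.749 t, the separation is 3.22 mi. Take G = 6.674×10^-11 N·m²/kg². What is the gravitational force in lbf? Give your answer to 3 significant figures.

Directly: F = Gm₁m₂/r².
m₁ = 7.83×10^11 t = 7.830×10^14 kg; m₂ = 0.749 t = 749.0 kg; r = 3.22 mi = 5182 m; G = 6.674×10^-11 N·m²/kg².
F = 1.458 N
1.458 N × (1 lbf / 4.448 N) = 0.3277 lbf

0.328 lbf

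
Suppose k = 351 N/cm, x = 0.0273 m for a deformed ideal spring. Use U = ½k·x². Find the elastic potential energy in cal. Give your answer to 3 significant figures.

3.13 cal

U is given directly by: U = ½kx².
k = 351 N/cm = 35100 N/m; x = 0.0273 m.
U = 13.08 J
13.08 J × (1 cal / 4.184 J) = 3.126 cal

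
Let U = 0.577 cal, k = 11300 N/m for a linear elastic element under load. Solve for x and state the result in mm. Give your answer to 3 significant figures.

Rearranging U = ½k·x² for x: x = √(2U/k).
U = 0.577 cal = 2.414 J; k = 11300 N/m.
x = 0.02067 m
0.02067 m × (1 mm / 0.001000 m) = 20.67 mm

20.7 mm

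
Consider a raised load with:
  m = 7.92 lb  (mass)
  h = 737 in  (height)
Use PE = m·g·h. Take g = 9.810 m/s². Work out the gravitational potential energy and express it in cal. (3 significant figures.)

Directly: PE = mgh.
m = 7.92 lb = 3.592 kg; h = 737 in = 18.72 m; g = 9.810 m/s².
PE = 659.7 J  (the unit combination reduces to kg·m²/s² = J)
659.7 J × (1 cal / 4.184 J) = 157.7 cal

158 cal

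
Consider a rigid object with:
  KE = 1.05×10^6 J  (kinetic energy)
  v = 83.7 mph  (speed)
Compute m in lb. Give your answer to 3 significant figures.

Rearranging KE = ½mv² for m: m = 2·KE/v².
KE = 1.05×10^6 J; v = 83.7 mph = 37.42 m/s.
m = 1500 kg
1500 kg × (1 lb / 0.4536 kg) = 3307 lb

3310 lb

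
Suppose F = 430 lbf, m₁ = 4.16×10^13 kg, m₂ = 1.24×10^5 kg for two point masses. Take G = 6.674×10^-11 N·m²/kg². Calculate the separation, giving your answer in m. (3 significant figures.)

424 m

Rearranging: r = √(G·m₁m₂/F).
F = 430 lbf = 1913 N; m₁ = 4.16×10^13 kg; m₂ = 1.24×10^5 kg; G = 6.674×10^-11 N·m²/kg².
r = 424.3 m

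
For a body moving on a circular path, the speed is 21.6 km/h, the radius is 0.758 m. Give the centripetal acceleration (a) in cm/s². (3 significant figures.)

Directly: a = v²/r.
v = 21.6 km/h = 6.000 m/s; r = 0.758 m.
a = 47.49 m/s²
47.49 m/s² × (1 cm/s² / 0.01000 m/s²) = 4749 cm/s²

4750 cm/s²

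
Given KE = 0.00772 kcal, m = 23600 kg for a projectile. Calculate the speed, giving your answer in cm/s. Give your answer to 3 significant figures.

Rearranging: v = √(2·KE/m).
KE = 0.00772 kcal = 32.30 J; m = 23600 kg.
v = 0.05232 m/s
0.05232 m/s × (1 cm/s / 0.01000 m/s) = 5.232 cm/s

5.23 cm/s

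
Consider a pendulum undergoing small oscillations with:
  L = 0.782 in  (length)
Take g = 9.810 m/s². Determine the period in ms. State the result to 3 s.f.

283 ms

Directly: T = 2π√(L/g).
L = 0.782 in = 0.01986 m; g = 9.810 m/s².
T = 0.2827 s
0.2827 s × (1 ms / 0.001000 s) = 282.7 ms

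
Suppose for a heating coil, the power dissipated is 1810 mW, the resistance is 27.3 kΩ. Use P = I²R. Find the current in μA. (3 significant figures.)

8140 μA

Solving P = I²R for I: I = √(P/R).
P = 1810 mW = 1.810 W; R = 27.3 kΩ = 27300 Ω.
I = 0.008143 A
0.008143 A × (1 μA / 1.000×10^-6 A) = 8143 μA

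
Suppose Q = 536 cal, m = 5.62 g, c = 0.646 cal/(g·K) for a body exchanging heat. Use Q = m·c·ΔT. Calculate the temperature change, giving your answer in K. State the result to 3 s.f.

148 K

Rearranging Q = m·c·ΔT for ΔT: ΔT = Q/(m·c).
Q = 536 cal = 2243 J; m = 5.62 g = 0.005620 kg; c = 0.646 cal/(g·K) = 2703 J/(kg·K).
ΔT = 147.6 K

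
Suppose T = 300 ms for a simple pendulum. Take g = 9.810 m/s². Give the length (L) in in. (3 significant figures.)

0.880 in

Rearranging T = 2π√(L/g) for L: L = g·(T/2π)².
T = 300 ms = 0.3000 s; g = 9.810 m/s².
L = 0.02236 m
0.02236 m × (1 in / 0.02540 m) = 0.8805 in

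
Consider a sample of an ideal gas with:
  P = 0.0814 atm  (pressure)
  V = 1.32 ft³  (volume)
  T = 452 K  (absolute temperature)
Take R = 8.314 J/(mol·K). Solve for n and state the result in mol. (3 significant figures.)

Rearranging PV = nRT for n: n = PV/(RT).
P = 0.0814 atm = 8248 Pa; V = 1.32 ft³ = 0.03738 m³; T = 452 K; R = 8.314 J/(mol·K).
n = 0.08204 mol

0.0820 mol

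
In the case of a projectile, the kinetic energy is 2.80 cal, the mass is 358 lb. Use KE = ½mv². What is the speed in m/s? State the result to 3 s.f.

0.380 m/s

Solving KE = ½mv² for v: v = √(2·KE/m).
KE = 2.80 cal = 11.72 J; m = 358 lb = 162.4 kg.
v = 0.3799 m/s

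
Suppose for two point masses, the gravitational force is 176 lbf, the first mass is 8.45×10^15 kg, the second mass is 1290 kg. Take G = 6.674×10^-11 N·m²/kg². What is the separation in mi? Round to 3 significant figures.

0.599 mi

From Newton's law of gravitation: r = √(G·m₁m₂/F).
F = 176 lbf = 782.9 N; m₁ = 8.45×10^15 kg; m₂ = 1290 kg; G = 6.674×10^-11 N·m²/kg².
r = 964.0 m
964.0 m × (1 mi / 1609 m) = 0.5990 mi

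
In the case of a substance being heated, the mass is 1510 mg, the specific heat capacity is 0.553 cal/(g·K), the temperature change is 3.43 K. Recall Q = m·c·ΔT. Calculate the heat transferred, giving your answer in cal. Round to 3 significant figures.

Directly: Q = mcΔT.
m = 1510 mg = 0.001510 kg; c = 0.553 cal/(g·K) = 2314 J/(kg·K); ΔT = 3.43 K.
Q = 11.98 J
11.98 J × (1 cal / 4.184 J) = 2.864 cal

2.86 cal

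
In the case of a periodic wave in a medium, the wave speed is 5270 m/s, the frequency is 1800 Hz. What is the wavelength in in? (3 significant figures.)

115 in

Rearranging v = f·λ for λ: λ = v/f.
v = 5270 m/s; f = 1800 Hz.
λ = 2.928 m
2.928 m × (1 in / 0.02540 m) = 115.3 in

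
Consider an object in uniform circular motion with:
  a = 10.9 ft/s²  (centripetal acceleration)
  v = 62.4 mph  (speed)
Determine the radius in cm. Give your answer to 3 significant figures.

23400 cm

Rearranging a = v²/r for r: r = v²/a.
a = 10.9 ft/s² = 3.322 m/s²; v = 62.4 mph = 27.90 m/s.
r = 234.2 m
234.2 m × (1 cm / 0.01000 m) = 23422 cm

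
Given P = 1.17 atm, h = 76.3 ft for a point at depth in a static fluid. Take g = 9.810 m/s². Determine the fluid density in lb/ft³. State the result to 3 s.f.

32.4 lb/ft³

Solving P = ρ·g·h for ρ: ρ = P/(g·h).
P = 1.17 atm = 1.186×10^5 Pa; h = 76.3 ft = 23.26 m; g = 9.810 m/s².
ρ = 519.6 kg/m³
519.6 kg/m³ × (1 lb/ft³ / 16.02 kg/m³) = 32.44 lb/ft³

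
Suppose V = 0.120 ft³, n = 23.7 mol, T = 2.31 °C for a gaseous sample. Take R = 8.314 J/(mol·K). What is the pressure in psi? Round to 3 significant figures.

2320 psi

From the ideal-gas law: P = nRT/V.
V = 0.120 ft³ = 0.003398 m³; n = 23.7 mol; T = 2.31 °C = 275.5 K; R = 8.314 J/(mol·K).
P = 1.597×10^7 Pa
1.597×10^7 Pa × (1 psi / 6895 Pa) = 2317 psi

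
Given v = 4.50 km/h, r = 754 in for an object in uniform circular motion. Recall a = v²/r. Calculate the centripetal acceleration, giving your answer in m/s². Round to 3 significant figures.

0.0816 m/s²

a is given directly by: a = v²/r.
v = 4.50 km/h = 1.250 m/s; r = 754 in = 19.15 m.
a = 0.08159 m/s²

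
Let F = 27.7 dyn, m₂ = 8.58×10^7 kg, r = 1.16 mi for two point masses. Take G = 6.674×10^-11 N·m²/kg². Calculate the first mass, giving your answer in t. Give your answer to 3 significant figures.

Rearranging: m₁ = F·r²/(G·m₂).
F = 27.7 dyn = 2.770×10^-4 N; m₂ = 8.58×10^7 kg; r = 1.16 mi = 1867 m; G = 6.674×10^-11 N·m²/kg².
m₁ = 1.686×10^5 kg
1.686×10^5 kg × (1 t / 1000 kg) = 168.6 t

169 t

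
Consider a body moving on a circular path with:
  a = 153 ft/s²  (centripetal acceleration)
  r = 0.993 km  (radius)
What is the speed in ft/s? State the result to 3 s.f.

706 ft/s

Rearranging: v = √(a·r).
a = 153 ft/s² = 46.63 m/s²; r = 0.993 km = 993.0 m.
v = 215.2 m/s
215.2 m/s × (1 ft/s / 0.3048 m/s) = 706.0 ft/s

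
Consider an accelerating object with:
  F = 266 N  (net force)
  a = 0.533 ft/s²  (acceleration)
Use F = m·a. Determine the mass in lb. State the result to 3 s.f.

3610 lb

From Newton's second law: m = F/a.
F = 266 N; a = 0.533 ft/s² = 0.1625 m/s².
m = 1637 kg
1637 kg × (1 lb / 0.4536 kg) = 3610 lb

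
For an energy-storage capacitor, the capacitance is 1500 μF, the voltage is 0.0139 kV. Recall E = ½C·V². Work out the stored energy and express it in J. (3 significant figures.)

Directly: E = ½CV².
C = 1500 μF = 0.001500 F; V = 0.0139 kV = 13.90 V.
E = 0.1449 J

0.145 J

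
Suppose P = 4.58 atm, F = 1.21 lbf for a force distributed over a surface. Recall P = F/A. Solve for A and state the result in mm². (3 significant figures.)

Rearranging: A = F/P.
P = 4.58 atm = 4.641×10^5 Pa; F = 1.21 lbf = 5.382 N.
A = 1.160×10^-5 m²
1.160×10^-5 m² × (1 mm² / 1.000×10^-6 m²) = 11.60 mm²

11.6 mm²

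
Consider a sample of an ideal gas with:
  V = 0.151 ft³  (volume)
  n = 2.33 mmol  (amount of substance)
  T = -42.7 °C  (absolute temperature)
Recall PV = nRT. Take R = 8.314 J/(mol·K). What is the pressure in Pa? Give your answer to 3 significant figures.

Directly: P = nRT/V.
V = 0.151 ft³ = 0.004276 m³; n = 2.33 mmol = 0.002330 mol; T = -42.7 °C = 230.4 K; R = 8.314 J/(mol·K).
P = 1044 Pa

1040 Pa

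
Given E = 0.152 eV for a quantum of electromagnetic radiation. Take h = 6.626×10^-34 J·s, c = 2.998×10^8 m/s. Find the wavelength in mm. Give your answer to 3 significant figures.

0.00816 mm

Rearranging E = h·c/λ for λ: λ = hc/E.
E = 0.152 eV = 2.435×10^-20 J; h = 6.626×10^-34 J·s; c = 2.998×10^8 m/s.
λ = 8.157×10^-6 m
8.157×10^-6 m × (1 mm / 0.001000 m) = 0.008157 mm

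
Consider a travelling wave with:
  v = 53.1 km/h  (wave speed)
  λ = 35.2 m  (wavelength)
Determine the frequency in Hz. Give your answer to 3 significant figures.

0.419 Hz

Rearranging v = f·λ for f: f = v/λ.
v = 53.1 km/h = 14.75 m/s; λ = 35.2 m.
f = 0.4190 Hz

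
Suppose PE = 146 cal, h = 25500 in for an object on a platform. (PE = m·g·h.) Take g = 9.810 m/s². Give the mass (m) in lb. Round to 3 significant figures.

Rearranging PE = m·g·h for m: m = PE/(g·h).
PE = 146 cal = 610.9 J; h = 25500 in = 647.7 m; g = 9.810 m/s².
m = 0.09614 kg
0.09614 kg × (1 lb / 0.4536 kg) = 0.2120 lb

0.212 lb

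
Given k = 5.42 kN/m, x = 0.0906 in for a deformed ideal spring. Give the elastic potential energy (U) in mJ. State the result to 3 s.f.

U is given directly by: U = ½kx².
k = 5.42 kN/m = 5420 N/m; x = 0.0906 in = 0.002301 m.
U = 0.01435 J
0.01435 J × (1 mJ / 0.001000 J) = 14.35 mJ

14.4 mJ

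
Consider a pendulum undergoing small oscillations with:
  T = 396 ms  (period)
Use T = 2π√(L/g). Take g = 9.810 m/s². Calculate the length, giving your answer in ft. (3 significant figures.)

Solving T = 2π√(L/g) for L: L = g·(T/2π)².
T = 396 ms = 0.3960 s; g = 9.810 m/s².
L = 0.03897 m
0.03897 m × (1 ft / 0.3048 m) = 0.1278 ft

0.128 ft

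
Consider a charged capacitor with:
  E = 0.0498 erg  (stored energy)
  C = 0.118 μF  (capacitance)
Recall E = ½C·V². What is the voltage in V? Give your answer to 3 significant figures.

Rearranging: V = √(2E/C).
E = 0.0498 erg = 4.980×10^-9 J; C = 0.118 μF = 1.180×10^-7 F.
V = 0.2905 V  (the unit combination reduces to kg·m²/(A·s³) = V)

0.291 V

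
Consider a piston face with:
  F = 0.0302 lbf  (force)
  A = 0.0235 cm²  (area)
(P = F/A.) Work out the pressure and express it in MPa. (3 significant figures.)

0.0572 MPa

P is given directly by: P = F/A.
F = 0.0302 lbf = 0.1343 N; A = 0.0235 cm² = 2.350×10^-6 m².
P = 57164 Pa
57164 Pa × (1 MPa / 1.000×10^6 Pa) = 0.05716 MPa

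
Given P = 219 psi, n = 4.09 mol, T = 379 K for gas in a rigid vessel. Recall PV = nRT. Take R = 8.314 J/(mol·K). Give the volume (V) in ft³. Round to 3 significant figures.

Rearranging PV = nRT for V: V = nRT/P.
P = 219 psi = 1.510×10^6 Pa; n = 4.09 mol; T = 379 K; R = 8.314 J/(mol·K).
V = 0.008535 m³
0.008535 m³ × (1 ft³ / 0.02832 m³) = 0.3014 ft³

0.301 ft³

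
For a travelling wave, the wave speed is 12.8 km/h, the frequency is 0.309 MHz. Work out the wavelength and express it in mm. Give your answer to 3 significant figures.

Rearranging: λ = v/f.
v = 12.8 km/h = 3.556 m/s; f = 0.309 MHz = 3.090×10^5 Hz.
λ = 1.151×10^-5 m
1.151×10^-5 m × (1 mm / 0.001000 m) = 0.01151 mm

0.0115 mm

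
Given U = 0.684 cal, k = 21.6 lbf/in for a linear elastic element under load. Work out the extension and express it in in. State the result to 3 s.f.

Rearranging U = ½k·x² for x: x = √(2U/k).
U = 0.684 cal = 2.862 J; k = 21.6 lbf/in = 3783 N/m.
x = 0.03890 m
0.03890 m × (1 in / 0.02540 m) = 1.531 in

1.53 in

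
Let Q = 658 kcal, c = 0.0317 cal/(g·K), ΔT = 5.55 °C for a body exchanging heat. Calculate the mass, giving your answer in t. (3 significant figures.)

3.74 t

Rearranging Q = m·c·ΔT for m: m = Q/(c·ΔT).
Q = 658 kcal = 2.753×10^6 J; c = 0.0317 cal/(g·K) = 132.6 J/(kg·K); ΔT = 5.55 °C = 5.550 K.
m = 3740 kg
3740 kg × (1 t / 1000 kg) = 3.740 t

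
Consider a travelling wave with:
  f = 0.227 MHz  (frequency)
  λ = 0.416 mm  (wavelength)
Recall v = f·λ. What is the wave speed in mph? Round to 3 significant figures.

Directly: v = fλ.
f = 0.227 MHz = 2.270×10^5 Hz; λ = 0.416 mm = 4.160×10^-4 m.
v = 94.43 m/s
94.43 m/s × (1 mph / 0.4470 m/s) = 211.2 mph

211 mph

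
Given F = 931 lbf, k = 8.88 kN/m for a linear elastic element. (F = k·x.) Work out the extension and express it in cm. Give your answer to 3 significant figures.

46.6 cm

Solving F = k·x for x: x = F/k.
F = 931 lbf = 4141 N; k = 8.88 kN/m = 8880 N/m.
x = 0.4664 m
0.4664 m × (1 cm / 0.01000 m) = 46.64 cm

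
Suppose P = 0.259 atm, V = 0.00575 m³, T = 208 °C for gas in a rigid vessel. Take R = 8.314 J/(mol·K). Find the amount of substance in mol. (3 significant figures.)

Rearranging PV = nRT for n: n = PV/(RT).
P = 0.259 atm = 26243 Pa; V = 0.00575 m³; T = 208 °C = 481.1 K; R = 8.314 J/(mol·K).
n = 0.03772 mol

0.0377 mol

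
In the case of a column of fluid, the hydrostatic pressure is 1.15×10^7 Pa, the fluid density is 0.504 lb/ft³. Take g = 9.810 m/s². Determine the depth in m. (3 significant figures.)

1.45×10^5 m

Rearranging: h = P/(ρ·g).
P = 1.15×10^7 Pa; ρ = 0.504 lb/ft³ = 8.073 kg/m³; g = 9.810 m/s².
h = 1.452×10^5 m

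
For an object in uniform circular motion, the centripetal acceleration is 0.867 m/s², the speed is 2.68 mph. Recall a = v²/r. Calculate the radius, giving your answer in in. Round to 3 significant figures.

65.2 in

Solving a = v²/r for r: r = v²/a.
a = 0.867 m/s²; v = 2.68 mph = 1.198 m/s.
r = 1.656 m
1.656 m × (1 in / 0.02540 m) = 65.18 in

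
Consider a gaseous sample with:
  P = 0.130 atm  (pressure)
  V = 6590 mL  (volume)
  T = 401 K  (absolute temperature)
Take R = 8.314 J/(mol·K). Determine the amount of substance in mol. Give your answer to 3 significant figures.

0.0260 mol

Rearranging PV = nRT for n: n = PV/(RT).
P = 0.130 atm = 13172 Pa; V = 6590 mL = 0.006590 m³; T = 401 K; R = 8.314 J/(mol·K).
n = 0.02604 mol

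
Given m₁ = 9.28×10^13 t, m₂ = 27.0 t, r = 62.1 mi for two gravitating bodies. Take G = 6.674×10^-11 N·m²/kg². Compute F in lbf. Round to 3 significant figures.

3.76 lbf

From Newton's law of gravitation: F = Gm₁m₂/r².
m₁ = 9.28×10^13 t = 9.280×10^16 kg; m₂ = 27.0 t = 27000 kg; r = 62.1 mi = 99940 m; G = 6.674×10^-11 N·m²/kg².
F = 16.74 N
16.74 N × (1 lbf / 4.448 N) = 3.764 lbf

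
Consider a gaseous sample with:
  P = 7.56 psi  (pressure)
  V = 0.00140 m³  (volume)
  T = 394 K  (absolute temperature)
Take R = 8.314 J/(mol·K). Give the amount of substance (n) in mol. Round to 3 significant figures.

0.0223 mol

From the ideal-gas law: n = PV/(RT).
P = 7.56 psi = 52124 Pa; V = 0.00140 m³; T = 394 K; R = 8.314 J/(mol·K).
n = 0.02228 mol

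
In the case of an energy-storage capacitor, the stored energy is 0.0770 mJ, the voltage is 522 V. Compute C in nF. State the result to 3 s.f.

0.565 nF

Rearranging E = ½C·V² for C: C = 2E/V².
E = 0.0770 mJ = 7.700×10^-5 J; V = 522 V.
C = 5.652×10^-10 F
5.652×10^-10 F × (1 nF / 1.000×10^-9 F) = 0.5652 nF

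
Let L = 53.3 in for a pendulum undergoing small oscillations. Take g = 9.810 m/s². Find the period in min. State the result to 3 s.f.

Directly: T = 2π√(L/g).
L = 53.3 in = 1.354 m; g = 9.810 m/s².
T = 2.334 s
2.334 s × (1 min / 60.00 s) = 0.03890 min

0.0389 min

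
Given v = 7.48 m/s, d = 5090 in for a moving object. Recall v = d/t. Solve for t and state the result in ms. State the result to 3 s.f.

Solving v = d/t for t: t = d/v.
v = 7.48 m/s; d = 5090 in = 129.3 m.
t = 17.28 s
17.28 s × (1 ms / 0.001000 s) = 17284 ms

17300 ms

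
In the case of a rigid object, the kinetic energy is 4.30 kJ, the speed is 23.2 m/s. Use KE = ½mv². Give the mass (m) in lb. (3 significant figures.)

35.2 lb

Rearranging: m = 2·KE/v².
KE = 4.30 kJ = 4300 J; v = 23.2 m/s.
m = 15.98 kg
15.98 kg × (1 lb / 0.4536 kg) = 35.23 lb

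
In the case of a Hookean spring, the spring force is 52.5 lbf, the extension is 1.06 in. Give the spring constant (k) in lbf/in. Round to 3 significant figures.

From Hooke's law: k = F/x.
F = 52.5 lbf = 233.5 N; x = 1.06 in = 0.02692 m.
k = 8674 N/m
8674 N/m × (1 lbf/in / 175.1 N/m) = 49.53 lbf/in

49.5 lbf/in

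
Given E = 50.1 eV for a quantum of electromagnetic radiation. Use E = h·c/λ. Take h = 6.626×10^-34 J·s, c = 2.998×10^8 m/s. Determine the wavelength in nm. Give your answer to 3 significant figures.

Solving E = h·c/λ for λ: λ = hc/E.
E = 50.1 eV = 8.027×10^-18 J; h = 6.626×10^-34 J·s; c = 2.998×10^8 m/s.
λ = 2.475×10^-8 m
2.475×10^-8 m × (1 nm / 1.000×10^-9 m) = 24.75 nm

24.7 nm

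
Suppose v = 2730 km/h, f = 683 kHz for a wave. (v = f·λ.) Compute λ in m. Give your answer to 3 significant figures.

0.00111 m

Solving v = f·λ for λ: λ = v/f.
v = 2730 km/h = 758.3 m/s; f = 683 kHz = 6.830×10^5 Hz.
λ = 0.001110 m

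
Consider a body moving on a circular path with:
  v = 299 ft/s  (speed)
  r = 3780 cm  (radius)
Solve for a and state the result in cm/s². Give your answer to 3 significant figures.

22000 cm/s²

a is given directly by: a = v²/r.
v = 299 ft/s = 91.14 m/s; r = 3780 cm = 37.80 m.
a = 219.7 m/s²
219.7 m/s² × (1 cm/s² / 0.01000 m/s²) = 21973 cm/s²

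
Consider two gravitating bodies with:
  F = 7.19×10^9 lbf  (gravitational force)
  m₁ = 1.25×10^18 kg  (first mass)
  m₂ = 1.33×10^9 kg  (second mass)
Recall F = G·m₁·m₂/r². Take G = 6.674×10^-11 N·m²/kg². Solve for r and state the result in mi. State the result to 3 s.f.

1.16 mi

Rearranging: r = √(G·m₁m₂/F).
F = 7.19×10^9 lbf = 3.198×10^10 N; m₁ = 1.25×10^18 kg; m₂ = 1.33×10^9 kg; G = 6.674×10^-11 N·m²/kg².
r = 1863 m
1863 m × (1 mi / 1609 m) = 1.157 mi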